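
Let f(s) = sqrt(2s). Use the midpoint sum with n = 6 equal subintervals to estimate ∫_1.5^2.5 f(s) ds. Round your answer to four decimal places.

1.9949

Δs = (2.5 − 1.5)/6 = 1/6.
Midpoints: 19/12, 1.75, 23/12, 25/12, 2.25, 29/12.
f(19/12) ≈ 1.7795, f(1.75) ≈ 1.8708, f(23/12) ≈ 1.9579, f(25/12) ≈ 2.0412, f(2.25) ≈ 2.1213, f(29/12) ≈ 2.1985.
Sum = Δs · [f(19/12) + f(1.75) + f(23/12) + ...].
Sum ≈ 1.9949.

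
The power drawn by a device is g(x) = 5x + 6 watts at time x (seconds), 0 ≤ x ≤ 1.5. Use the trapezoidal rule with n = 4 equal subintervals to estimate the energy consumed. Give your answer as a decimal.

Δx = (1.5 − 0)/4 = 0.375.
g(0) = 6, g(0.375) = 7.875, g(0.75) = 9.75, g(1.125) = 11.625, g(1.5) = 13.5.
T_4 = (Δx/2)·[g(x_0) + 2g(x_1) + 2g(x_2) + 2g(x_3) + g(x_4)].
Sum = 14.625.

14.625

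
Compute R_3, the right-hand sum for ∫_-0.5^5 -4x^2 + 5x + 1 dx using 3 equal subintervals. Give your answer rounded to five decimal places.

Δx = (5 − (-0.5))/3 = 11/6.
Right endpoints: 4/3, 19/6, 5.
f(4/3) = 5/9, f(19/6) = -419/18, f(5) = -74.
Sum = Δx · [f(4/3) + f(19/6) + f(5)].
Sum ≈ -177.32407.

-177.32407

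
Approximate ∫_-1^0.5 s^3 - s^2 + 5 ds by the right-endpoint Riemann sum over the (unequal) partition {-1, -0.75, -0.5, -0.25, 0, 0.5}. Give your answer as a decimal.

Subinterval widths: 0.25, 0.25, 0.25, 0.25, 0.5.
Right endpoints: -0.75, -0.5, -0.25, 0, 0.5.
f(-0.75) = 4.015625, f(-0.5) = 4.625, f(-0.25) = 4.921875, f(0) = 5, f(0.5) = 4.875.
Sum = Σ Δs_i · f(s_i).
Sum = 7.078125.

7.078125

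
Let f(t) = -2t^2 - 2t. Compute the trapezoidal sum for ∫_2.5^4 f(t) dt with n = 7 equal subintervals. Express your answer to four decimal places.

-42.0230

Δt = (4 − 2.5)/7 = 3/14.
f(2.5) = -17.5, f(19/7) = -988/49, f(41/14) = -2255/98, f(22/7) = -1276/49, f(47/14) = -2867/98, f(25/7) = -1600/49, f(53/14) = -3551/98, f(4) = -40.
T_7 = (Δt/2)·[f(t_0) + 2f(t_1) + ... + 2f(t_{6}) + f(t_7)].
Sum ≈ -42.0230.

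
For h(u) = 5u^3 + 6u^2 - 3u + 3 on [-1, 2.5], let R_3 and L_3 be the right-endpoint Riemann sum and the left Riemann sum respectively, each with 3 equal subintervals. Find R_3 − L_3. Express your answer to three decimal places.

121.479

R_3 ≈ 157.88889.
L_3 ≈ 36.40972.
R_3 − L_3 ≈ 121.479.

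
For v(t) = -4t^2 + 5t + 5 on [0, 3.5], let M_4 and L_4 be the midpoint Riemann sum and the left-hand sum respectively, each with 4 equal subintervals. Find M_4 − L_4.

-11.1015625

M_4 = -8.1484375.
L_4 = 2.953125.
M_4 − L_4 = -11.1015625.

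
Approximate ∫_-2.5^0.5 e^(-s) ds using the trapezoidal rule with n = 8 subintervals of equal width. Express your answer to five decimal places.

Δs = (0.5 − (-2.5))/8 = 0.375.
f(-2.5) ≈ 12.18249, f(-2.125) ≈ 8.37290, f(-1.75) ≈ 5.75460, f(-1.375) ≈ 3.95508, f(-1) ≈ 2.71828, f(-0.625) ≈ 1.86825, f(-0.25) ≈ 1.28403, f(0.125) ≈ 0.88250, f(0.5) ≈ 0.60653.
T_8 = (Δs/2)·[f(s_0) + 2f(s_1) + ... + 2f(s_{7}) + f(s_8)].
Sum ≈ 11.71130.

11.71130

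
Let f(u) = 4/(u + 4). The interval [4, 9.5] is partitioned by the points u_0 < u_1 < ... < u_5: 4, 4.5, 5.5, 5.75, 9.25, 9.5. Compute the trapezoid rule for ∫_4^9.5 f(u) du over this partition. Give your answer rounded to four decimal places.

2.1134

Subinterval widths: 0.5, 1, 0.25, 3.5, 0.25.
f(4) = 0.5, f(4.5) = 8/17, f(5.5) = 8/19, f(5.75) = 16/39, f(9.25) = 16/53, f(9.5) = 8/27.
On each subinterval the trapezoid contributes (Δu_i/2)·[f(u_{i-1}) + f(u_i)].
Sum ≈ 2.1134.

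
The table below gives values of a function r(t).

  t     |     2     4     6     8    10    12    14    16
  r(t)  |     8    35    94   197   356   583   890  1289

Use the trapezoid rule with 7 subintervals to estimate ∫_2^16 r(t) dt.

Δt = 2.
T_7 = (2/2)·[8 + 2·35 + 2·94 + 2·197 + 2·356 + 2·583 + 2·890 + 1289] = 5607.

5607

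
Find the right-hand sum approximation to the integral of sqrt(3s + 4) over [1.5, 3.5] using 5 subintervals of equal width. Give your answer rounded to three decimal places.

6.940

Δs = (3.5 − 1.5)/5 = 0.4.
Right endpoints: 1.9, 2.3, 2.7, 3.1, 3.5.
f(1.9) ≈ 3.114, f(2.3) ≈ 3.302, f(2.7) ≈ 3.479, f(3.1) ≈ 3.647, f(3.5) ≈ 3.808.
Sum = Δs · [f(1.9) + f(2.3) + f(2.7) + f(3.1) + f(3.5)].
Sum ≈ 6.940.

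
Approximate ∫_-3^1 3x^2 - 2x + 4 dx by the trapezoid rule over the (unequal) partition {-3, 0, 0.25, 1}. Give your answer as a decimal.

Subinterval widths: 3, 0.25, 0.75.
f(-3) = 37, f(0) = 4, f(0.25) = 3.6875, f(1) = 5.
On each subinterval the trapezoid contributes (Δx_i/2)·[f(x_{i-1}) + f(x_i)].
Sum = 65.71875.

65.71875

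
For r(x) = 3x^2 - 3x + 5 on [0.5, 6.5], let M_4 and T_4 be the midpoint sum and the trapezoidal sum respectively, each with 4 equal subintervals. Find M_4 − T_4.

M_4 = 238.125.
T_4 = 248.25.
M_4 − T_4 = -10.125.

-10.125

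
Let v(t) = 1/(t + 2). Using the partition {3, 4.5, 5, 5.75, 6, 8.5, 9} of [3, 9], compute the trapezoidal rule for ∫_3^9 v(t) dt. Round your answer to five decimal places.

Subinterval widths: 1.5, 0.5, 0.75, 0.25, 2.5, 0.5.
v(3) = 0.2, v(4.5) = 2/13, v(5) = 1/7, v(5.75) = 4/31, v(6) = 0.125, v(8.5) = 2/21, v(9) = 1/11.
On each subinterval the trapezoid contributes (Δt_i/2)·[v(t_{i-1}) + v(t_i)].
Sum ≈ 0.79511.

0.79511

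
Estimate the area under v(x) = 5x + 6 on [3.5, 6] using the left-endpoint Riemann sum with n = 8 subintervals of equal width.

Δx = (6 − 3.5)/8 = 0.3125.
Left endpoints: 3.5, 3.8125, 4.125, 4.4375, 4.75, 5.0625, 5.375, 5.6875.
v(3.5) = 23.5, v(3.8125) = 25.0625, v(4.125) = 26.625, v(4.4375) = 28.1875, v(4.75) = 29.75, v(5.0625) = 31.3125, v(5.375) = 32.875, v(5.6875) = 34.4375.
Sum = Δx · [v(3.5) + v(3.8125) + v(4.125) + ...].
Sum = 72.421875.

72.421875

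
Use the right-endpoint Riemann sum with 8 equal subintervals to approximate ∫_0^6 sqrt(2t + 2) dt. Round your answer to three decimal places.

Δt = (6 − 0)/8 = 0.75.
Right endpoints: 0.75, 1.5, 2.25, 3, 3.75, 4.5, 5.25, 6.
f(0.75) ≈ 1.871, f(1.5) ≈ 2.236, f(2.25) ≈ 2.550, f(3) ≈ 2.828, f(3.75) ≈ 3.082, f(4.5) ≈ 3.317, f(5.25) ≈ 3.536, f(6) ≈ 3.742.
Sum = Δt · [f(0.75) + f(1.5) + f(2.25) + ...].
Sum ≈ 17.371.

17.371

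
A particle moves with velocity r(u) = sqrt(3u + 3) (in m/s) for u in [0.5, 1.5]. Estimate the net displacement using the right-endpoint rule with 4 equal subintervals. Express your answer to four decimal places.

2.5194

Δu = (1.5 − 0.5)/4 = 0.25.
Right endpoints: 0.75, 1, 1.25, 1.5.
r(0.75) ≈ 2.2913, r(1) ≈ 2.4495, r(1.25) ≈ 2.5981, r(1.5) ≈ 2.7386.
Sum = Δu · [r(0.75) + r(1) + r(1.25) + r(1.5)].
Sum ≈ 2.5194.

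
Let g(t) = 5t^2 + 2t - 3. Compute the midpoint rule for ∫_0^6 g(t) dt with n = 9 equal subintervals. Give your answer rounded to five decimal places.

Δt = (6 − 0)/9 = 2/3.
Midpoints: 1/3, 1, 5/3, 7/3, 3, 11/3, 13/3, 5, 17/3.
g(1/3) = -16/9, g(1) = 4, g(5/3) = 128/9, g(7/3) = 260/9, g(3) = 48, g(11/3) = 644/9, g(13/3) = 896/9, g(5) = 132, g(17/3) = 1520/9.
Sum = Δt · [g(1/3) + g(1) + g(5/3) + ...].
Sum ≈ 376.88889.

376.88889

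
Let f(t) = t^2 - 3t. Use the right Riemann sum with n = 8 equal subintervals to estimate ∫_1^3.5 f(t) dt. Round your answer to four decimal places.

Δt = (3.5 − 1)/8 = 0.3125.
Right endpoints: 1.3125, 1.625, 1.9375, 2.25, 2.5625, 2.875, 3.1875, 3.5.
f(1.3125) = -2.21484375, f(1.625) = -2.234375, f(1.9375) = -2.05859375, f(2.25) = -1.6875, f(2.5625) = -1.12109375, f(2.875) = -0.359375, f(3.1875) = 0.59765625, f(3.5) = 1.75.
Sum = Δt · [f(1.3125) + f(1.625) + f(1.9375) + ...].
Sum ≈ -2.2900.

-2.2900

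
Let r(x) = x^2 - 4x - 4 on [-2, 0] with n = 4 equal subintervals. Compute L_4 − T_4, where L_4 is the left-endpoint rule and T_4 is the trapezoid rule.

3

L_4 = 5.75.
T_4 = 2.75.
L_4 − T_4 = 3.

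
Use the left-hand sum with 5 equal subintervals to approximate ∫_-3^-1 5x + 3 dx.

-16

Δx = (-1 − (-3))/5 = 0.4.
Left endpoints: -3, -2.6, -2.2, -1.8, -1.4.
f(-3) = -12, f(-2.6) = -10, f(-2.2) = -8, f(-1.8) = -6, f(-1.4) = -4.
Sum = Δx · [f(-3) + f(-2.6) + f(-2.2) + f(-1.8) + f(-1.4)].
Sum = -16.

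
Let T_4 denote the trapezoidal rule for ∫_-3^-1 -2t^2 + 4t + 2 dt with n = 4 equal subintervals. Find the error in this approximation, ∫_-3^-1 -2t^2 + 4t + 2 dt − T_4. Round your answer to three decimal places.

Exact integral: ∫_-3^-1 f(t) dt ≈ -29.33333.
T_4 = -29.5.
Error ≈ -29.33333 − (-29.5) ≈ 0.167.

0.167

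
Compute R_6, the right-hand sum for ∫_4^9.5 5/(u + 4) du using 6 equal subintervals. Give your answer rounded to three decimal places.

2.503

Δu = (9.5 − 4)/6 = 11/12.
Right endpoints: 59/12, 35/6, 6.75, 23/3, 103/12, 9.5.
f(59/12) = 60/107, f(35/6) = 30/59, f(6.75) = 20/43, f(23/3) = 3/7, f(103/12) = 60/151, f(9.5) = 10/27.
Sum = Δu · [f(59/12) + f(35/6) + f(6.75) + ...].
Sum ≈ 2.503.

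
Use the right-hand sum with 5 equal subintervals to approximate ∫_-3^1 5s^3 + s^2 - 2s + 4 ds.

-23.04

Δs = (1 − (-3))/5 = 0.8.
Right endpoints: -2.2, -1.4, -0.6, 0.2, 1.
f(-2.2) = -40, f(-1.4) = -4.96, f(-0.6) = 4.48, f(0.2) = 3.68, f(1) = 8.
Sum = Δs · [f(-2.2) + f(-1.4) + f(-0.6) + f(0.2) + f(1)].
Sum = -23.04.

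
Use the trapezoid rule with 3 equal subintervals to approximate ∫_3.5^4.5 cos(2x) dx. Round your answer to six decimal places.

Δx = (4.5 − 3.5)/3 = 1/3.
f(3.5) ≈ 0.753902, f(23/6) ≈ 0.186222, f(25/6) ≈ -0.461204, f(4.5) ≈ -0.911130.
T_3 = (Δx/2)·[f(x_0) + 2f(x_1) + 2f(x_2) + f(x_3)].
Sum ≈ -0.117866.

-0.117866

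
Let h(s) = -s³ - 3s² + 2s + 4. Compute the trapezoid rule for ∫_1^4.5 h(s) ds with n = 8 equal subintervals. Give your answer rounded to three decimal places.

-160.397

Δs = (4.5 − 1)/8 = 0.4375.
h(1) = 2, h(1.4375) = -9399/4096, h(1.875) = -4807/512, h(2.3125) = -81037/4096, h(2.75) = -33.984375, h(3.1875) = -215003/4096, h(3.625) = -38813/512, h(4.0625) = -427761/4096, h(4.5) = -138.875.
T_8 = (Δs/2)·[h(s_0) + 2h(s_1) + ... + 2h(s_{7}) + h(s_8)].
Sum ≈ -160.397.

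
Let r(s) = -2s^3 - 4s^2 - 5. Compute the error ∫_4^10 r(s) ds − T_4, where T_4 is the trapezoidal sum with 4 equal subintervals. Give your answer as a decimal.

103.5

Exact integral: ∫_4^10 r(s) ds = -6150.
T_4 = -6253.5.
Error = -6150 − (-6253.5) = 103.5.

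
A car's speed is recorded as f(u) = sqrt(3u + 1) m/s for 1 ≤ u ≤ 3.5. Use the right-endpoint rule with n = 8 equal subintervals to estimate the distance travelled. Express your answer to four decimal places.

Δu = (3.5 − 1)/8 = 0.3125.
Right endpoints: 1.3125, 1.625, 1.9375, 2.25, 2.5625, 2.875, 3.1875, 3.5.
f(1.3125) ≈ 2.2220, f(1.625) ≈ 2.4238, f(1.9375) ≈ 2.6101, f(2.25) ≈ 2.7839, f(2.5625) ≈ 2.9475, f(2.875) ≈ 3.1024, f(3.1875) ≈ 3.2500, f(3.5) ≈ 3.3912.
Sum = Δu · [f(1.3125) + f(1.625) + f(1.9375) + ...].
Sum ≈ 7.1034.

7.1034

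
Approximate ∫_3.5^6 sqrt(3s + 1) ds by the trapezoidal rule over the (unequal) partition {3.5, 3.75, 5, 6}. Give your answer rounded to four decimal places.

9.7283

Subinterval widths: 0.25, 1.25, 1.
f(3.5) ≈ 3.3912, f(3.75) ≈ 3.5000, f(5) ≈ 4.0000, f(6) ≈ 4.3589.
On each subinterval the trapezoid contributes (Δs_i/2)·[f(s_{i-1}) + f(s_i)].
Sum ≈ 9.7283.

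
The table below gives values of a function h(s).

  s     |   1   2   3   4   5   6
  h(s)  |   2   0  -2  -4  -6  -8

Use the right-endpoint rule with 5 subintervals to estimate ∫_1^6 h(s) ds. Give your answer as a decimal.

Δs = 1.
Sum = 1·[0 + (-2) + (-4) + (-6) + (-8)] = -20.

-20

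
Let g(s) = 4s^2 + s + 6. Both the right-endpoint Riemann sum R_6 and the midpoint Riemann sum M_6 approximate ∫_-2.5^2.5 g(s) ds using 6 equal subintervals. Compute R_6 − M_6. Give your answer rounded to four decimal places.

R_6 ≈ 76.064815.
M_6 ≈ 70.509259.
R_6 − M_6 ≈ 5.5556.

5.5556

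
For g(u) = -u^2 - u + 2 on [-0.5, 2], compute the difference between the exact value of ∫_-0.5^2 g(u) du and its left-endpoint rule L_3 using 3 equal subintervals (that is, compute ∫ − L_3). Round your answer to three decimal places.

-2.315

Exact integral: ∫_-0.5^2 g(u) du ≈ 0.41667.
L_3 ≈ 2.73148.
Error ≈ 0.41667 − 2.73148 ≈ -2.315.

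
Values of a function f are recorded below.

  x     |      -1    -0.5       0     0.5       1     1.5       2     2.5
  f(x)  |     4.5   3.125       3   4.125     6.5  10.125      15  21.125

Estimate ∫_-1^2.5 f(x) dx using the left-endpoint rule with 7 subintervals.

23.1875

Δx = 0.5.
Sum = 0.5·[4.5 + 3.125 + 3 + 4.125 + 6.5 + 10.125 + 15] = 23.1875.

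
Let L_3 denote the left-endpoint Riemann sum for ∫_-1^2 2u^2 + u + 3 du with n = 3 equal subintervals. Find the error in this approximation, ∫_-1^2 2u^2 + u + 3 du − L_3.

3.5

Exact integral: ∫_-1^2 f(u) du = 16.5.
L_3 = 13.
Error = 16.5 − 13 = 3.5.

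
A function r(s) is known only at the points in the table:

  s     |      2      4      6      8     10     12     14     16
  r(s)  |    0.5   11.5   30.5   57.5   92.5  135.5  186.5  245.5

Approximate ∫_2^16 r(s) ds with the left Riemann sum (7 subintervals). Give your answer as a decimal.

Δs = 2.
Sum = 2·[0.5 + 11.5 + 30.5 + 57.5 + 92.5 + 135.5 + 186.5] = 1029.

1029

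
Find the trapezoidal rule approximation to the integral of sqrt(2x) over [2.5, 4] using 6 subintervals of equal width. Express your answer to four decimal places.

3.8152

Δx = (4 − 2.5)/6 = 0.25.
f(2.5) ≈ 2.2361, f(2.75) ≈ 2.3452, f(3) ≈ 2.4495, f(3.25) ≈ 2.5495, f(3.5) ≈ 2.6458, f(3.75) ≈ 2.7386, f(4) ≈ 2.8284.
T_6 = (Δx/2)·[f(x_0) + 2f(x_1) + ... + 2f(x_{5}) + f(x_6)].
Sum ≈ 3.8152.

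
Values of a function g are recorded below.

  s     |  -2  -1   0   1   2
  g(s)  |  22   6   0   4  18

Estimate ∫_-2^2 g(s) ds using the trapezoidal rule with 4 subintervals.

30

Δs = 1.
T_4 = (1/2)·[22 + 2·6 + 2·0 + 2·4 + 18] = 30.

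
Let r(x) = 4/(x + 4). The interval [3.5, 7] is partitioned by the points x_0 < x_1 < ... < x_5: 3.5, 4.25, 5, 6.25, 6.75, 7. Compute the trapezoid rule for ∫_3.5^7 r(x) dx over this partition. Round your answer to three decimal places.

1.535

Subinterval widths: 0.75, 0.75, 1.25, 0.5, 0.25.
r(3.5) = 8/15, r(4.25) = 16/33, r(5) = 4/9, r(6.25) = 16/41, r(6.75) = 16/43, r(7) = 4/11.
On each subinterval the trapezoid contributes (Δx_i/2)·[r(x_{i-1}) + r(x_i)].
Sum ≈ 1.535.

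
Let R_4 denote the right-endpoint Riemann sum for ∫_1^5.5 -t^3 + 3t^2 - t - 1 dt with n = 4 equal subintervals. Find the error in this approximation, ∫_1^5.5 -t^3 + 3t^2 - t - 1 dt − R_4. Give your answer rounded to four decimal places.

52.6025

Exact integral: ∫_1^5.5 f(t) dt = -82.265625.
R_4 ≈ -134.868164.
Error ≈ -82.265625 − (-134.868164) ≈ 52.6025.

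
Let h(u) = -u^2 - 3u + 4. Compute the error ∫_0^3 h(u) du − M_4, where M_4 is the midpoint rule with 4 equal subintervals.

Exact integral: ∫_0^3 h(u) du = -10.5.
M_4 = -10.359375.
Error = -10.5 − (-10.359375) = -0.140625.

-0.140625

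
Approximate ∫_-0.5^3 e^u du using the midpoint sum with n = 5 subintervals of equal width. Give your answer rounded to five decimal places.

Δu = (3 − (-0.5))/5 = 0.7.
Midpoints: -0.15, 0.55, 1.25, 1.95, 2.65.
f(-0.15) ≈ 0.86071, f(0.55) ≈ 1.73325, f(1.25) ≈ 3.49034, f(1.95) ≈ 7.02869, f(2.65) ≈ 14.15404.
Sum = Δu · [f(-0.15) + f(0.55) + f(1.25) + f(1.95) + f(2.65)].
Sum ≈ 19.08692.

19.08692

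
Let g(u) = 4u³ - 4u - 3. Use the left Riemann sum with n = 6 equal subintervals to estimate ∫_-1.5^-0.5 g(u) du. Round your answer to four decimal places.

Δu = (-0.5 − (-1.5))/6 = 1/6.
Left endpoints: -1.5, -4/3, -7/6, -1, -5/6, -2/3.
g(-1.5) = -10.5, g(-4/3) = -193/27, g(-7/6) = -253/54, g(-1) = -3, g(-5/6) = -107/54, g(-2/3) = -41/27.
Sum = Δu · [g(-1.5) + g(-4/3) + g(-7/6) + ...].
Sum ≈ -4.8056.

-4.8056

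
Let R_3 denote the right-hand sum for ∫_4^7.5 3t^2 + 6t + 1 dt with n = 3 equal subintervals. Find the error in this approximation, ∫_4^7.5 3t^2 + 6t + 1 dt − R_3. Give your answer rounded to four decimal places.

Exact integral: ∫_4^7.5 f(t) dt = 482.125.
R_3 ≈ 567.194444.
Error ≈ 482.125 − 567.194444 ≈ -85.0694.

-85.0694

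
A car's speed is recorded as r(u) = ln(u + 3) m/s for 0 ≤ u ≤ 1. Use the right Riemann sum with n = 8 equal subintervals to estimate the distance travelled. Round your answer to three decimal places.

1.267

Δu = (1 − 0)/8 = 0.125.
Right endpoints: 0.125, 0.25, 0.375, 0.5, 0.625, 0.75, 0.875, 1.
r(0.125) ≈ 1.139, r(0.25) ≈ 1.179, r(0.375) ≈ 1.216, r(0.5) ≈ 1.253, r(0.625) ≈ 1.288, r(0.75) ≈ 1.322, r(0.875) ≈ 1.355, r(1) ≈ 1.386.
Sum = Δu · [r(0.125) + r(0.25) + r(0.375) + ...].
Sum ≈ 1.267.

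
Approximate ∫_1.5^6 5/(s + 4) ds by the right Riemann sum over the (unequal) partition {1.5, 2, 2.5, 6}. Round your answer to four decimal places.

2.5513

Subinterval widths: 0.5, 0.5, 3.5.
Right endpoints: 2, 2.5, 6.
f(2) = 5/6, f(2.5) = 10/13, f(6) = 0.5.
Sum = Σ Δs_i · f(s_i).
Sum ≈ 2.5513.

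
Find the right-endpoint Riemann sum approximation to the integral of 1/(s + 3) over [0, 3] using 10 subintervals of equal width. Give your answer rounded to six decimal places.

Δs = (3 − 0)/10 = 0.3.
Right endpoints: 0.3, 0.6, 0.9, 1.2, 1.5, 1.8, 2.1, 2.4, 2.7, 3.
f(0.3) = 10/33, f(0.6) = 5/18, f(0.9) = 10/39, f(1.2) = 5/21, f(1.5) = 2/9, f(1.8) = 5/24, f(2.1) = 10/51, f(2.4) = 5/27, f(2.7) = 10/57, f(3) = 1/6.
Sum = Δs · [f(0.3) + f(0.6) + f(0.9) + ...].
Sum ≈ 0.668771.

0.668771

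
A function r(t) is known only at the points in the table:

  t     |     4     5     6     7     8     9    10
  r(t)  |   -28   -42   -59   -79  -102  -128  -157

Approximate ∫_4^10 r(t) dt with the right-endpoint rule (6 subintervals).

-567

Δt = 1.
Sum = 1·[(-42) + (-59) + (-79) + (-102) + (-128) + (-157)] = -567.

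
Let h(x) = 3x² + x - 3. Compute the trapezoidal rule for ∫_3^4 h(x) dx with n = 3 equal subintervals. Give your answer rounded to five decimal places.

37.55556

Δx = (4 − 3)/3 = 1/3.
h(3) = 27, h(10/3) = 101/3, h(11/3) = 41, h(4) = 49.
T_3 = (Δx/2)·[h(x_0) + 2h(x_1) + 2h(x_2) + h(x_3)].
Sum ≈ 37.55556.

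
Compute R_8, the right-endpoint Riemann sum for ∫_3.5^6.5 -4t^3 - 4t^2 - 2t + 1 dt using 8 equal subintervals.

Δt = (6.5 − 3.5)/8 = 0.375.
Right endpoints: 3.875, 4.25, 4.625, 5, 5.375, 5.75, 6.125, 6.5.
f(3.875) = -299.5546875, f(4.25) = -386.8125, f(4.625) = -489.5390625, f(5) = -609, f(5.375) = -746.4609375, f(5.75) = -903.1875, f(6.125) = -1080.4453125, f(6.5) = -1279.5.
Sum = Δt · [f(3.875) + f(4.25) + f(4.625) + ...].
Sum = -2172.9375.

-2172.9375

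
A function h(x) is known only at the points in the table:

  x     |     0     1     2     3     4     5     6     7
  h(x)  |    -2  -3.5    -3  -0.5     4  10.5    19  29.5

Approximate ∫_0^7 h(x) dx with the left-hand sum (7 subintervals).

24.5

Δx = 1.
Sum = 1·[(-2) + (-3.5) + (-3) + (-0.5) + 4 + 10.5 + 19] = 24.5.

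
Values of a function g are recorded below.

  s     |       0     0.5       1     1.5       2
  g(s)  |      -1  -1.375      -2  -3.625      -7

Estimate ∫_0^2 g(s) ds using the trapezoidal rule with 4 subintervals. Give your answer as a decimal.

-5.5

Δs = 0.5.
T_4 = (0.5/2)·[(-1) + 2·(-1.375) + 2·(-2) + 2·(-3.625) + (-7)] = -5.5.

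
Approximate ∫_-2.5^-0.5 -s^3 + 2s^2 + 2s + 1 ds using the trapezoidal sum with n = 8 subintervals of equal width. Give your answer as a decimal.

Δs = (-0.5 − (-2.5))/8 = 0.25.
f(-2.5) = 24.125, f(-2.25) = 18.015625, f(-2) = 13, f(-1.75) = 8.984375, f(-1.5) = 5.875, f(-1.25) = 3.578125, f(-1) = 2, f(-0.75) = 1.046875, f(-0.5) = 0.625.
T_8 = (Δs/2)·[f(s_0) + 2f(s_1) + ... + 2f(s_{7}) + f(s_8)].
Sum = 16.21875.

16.21875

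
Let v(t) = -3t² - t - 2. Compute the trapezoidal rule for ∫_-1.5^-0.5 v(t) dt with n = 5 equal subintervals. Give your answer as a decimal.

-4.27

Δt = (-0.5 − (-1.5))/5 = 0.2.
v(-1.5) = -7.25, v(-1.3) = -5.77, v(-1.1) = -4.53, v(-0.9) = -3.53, v(-0.7) = -2.77, v(-0.5) = -2.25.
T_5 = (Δt/2)·[v(t_0) + 2v(t_1) + ... + 2v(t_{4}) + v(t_5)].
Sum = -4.27.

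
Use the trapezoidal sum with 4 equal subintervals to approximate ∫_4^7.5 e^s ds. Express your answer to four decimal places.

Δs = (7.5 − 4)/4 = 0.875.
f(4) ≈ 54.5982, f(4.875) ≈ 130.9742, f(5.75) ≈ 314.1907, f(6.625) ≈ 753.7042, f(7.5) ≈ 1808.0424.
T_4 = (Δs/2)·[f(s_0) + 2f(s_1) + 2f(s_2) + 2f(s_3) + f(s_4)].
Sum ≈ 1863.9156.

1863.9156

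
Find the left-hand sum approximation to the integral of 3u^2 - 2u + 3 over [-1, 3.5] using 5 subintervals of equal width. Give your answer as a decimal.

36.81

Δu = (3.5 − (-1))/5 = 0.9.
Left endpoints: -1, -0.1, 0.8, 1.7, 2.6.
f(-1) = 8, f(-0.1) = 3.23, f(0.8) = 3.32, f(1.7) = 8.27, f(2.6) = 18.08.
Sum = Δu · [f(-1) + f(-0.1) + f(0.8) + f(1.7) + f(2.6)].
Sum = 36.81.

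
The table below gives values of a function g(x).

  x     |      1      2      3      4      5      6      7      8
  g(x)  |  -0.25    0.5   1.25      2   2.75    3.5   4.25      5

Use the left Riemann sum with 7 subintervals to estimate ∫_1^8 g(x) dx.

14

Δx = 1.
Sum = 1·[(-0.25) + 0.5 + 1.25 + 2 + 2.75 + 3.5 + 4.25] = 14.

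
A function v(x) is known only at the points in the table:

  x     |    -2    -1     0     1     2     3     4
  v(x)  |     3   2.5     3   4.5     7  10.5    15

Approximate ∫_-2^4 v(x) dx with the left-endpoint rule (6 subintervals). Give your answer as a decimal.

Δx = 1.
Sum = 1·[3 + 2.5 + 3 + 4.5 + 7 + 10.5] = 30.5.

30.5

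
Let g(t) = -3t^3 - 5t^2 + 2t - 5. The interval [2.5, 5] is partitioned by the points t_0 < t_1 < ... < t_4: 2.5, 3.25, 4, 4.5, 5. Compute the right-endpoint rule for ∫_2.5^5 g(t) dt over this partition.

-750.28515625

Subinterval widths: 0.75, 0.75, 0.5, 0.5.
Right endpoints: 3.25, 4, 4.5, 5.
g(3.25) = -154.296875, g(4) = -269, g(4.5) = -370.625, g(5) = -495.
Sum = Σ Δt_i · g(t_i).
Sum = -750.28515625.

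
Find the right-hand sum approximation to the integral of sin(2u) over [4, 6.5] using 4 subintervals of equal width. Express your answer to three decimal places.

-0.634

Δu = (6.5 − 4)/4 = 0.625.
Right endpoints: 4.625, 5.25, 5.875, 6.5.
f(4.625) ≈ 0.174, f(5.25) ≈ -0.880, f(5.875) ≈ -0.729, f(6.5) ≈ 0.420.
Sum = Δu · [f(4.625) + f(5.25) + f(5.875) + f(6.5)].
Sum ≈ -0.634.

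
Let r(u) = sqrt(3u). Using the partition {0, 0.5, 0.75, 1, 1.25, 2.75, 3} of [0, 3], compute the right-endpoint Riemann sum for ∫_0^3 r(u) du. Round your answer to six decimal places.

Subinterval widths: 0.5, 0.25, 0.25, 0.25, 1.5, 0.25.
Right endpoints: 0.5, 0.75, 1, 1.25, 2.75, 3.
r(0.5) ≈ 1.224745, r(0.75) ≈ 1.500000, r(1) ≈ 1.732051, r(1.25) ≈ 1.936492, r(2.75) ≈ 2.872281, r(3) ≈ 3.000000.
Sum = Σ Δu_i · r(u_i).
Sum ≈ 6.962930.

6.962930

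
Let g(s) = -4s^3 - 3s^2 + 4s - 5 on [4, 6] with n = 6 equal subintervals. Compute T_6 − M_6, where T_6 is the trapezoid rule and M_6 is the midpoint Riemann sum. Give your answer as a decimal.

T_6 ≈ -1164.333333.
M_6 ≈ -1160.833333.
T_6 − M_6 = -3.5.

-3.5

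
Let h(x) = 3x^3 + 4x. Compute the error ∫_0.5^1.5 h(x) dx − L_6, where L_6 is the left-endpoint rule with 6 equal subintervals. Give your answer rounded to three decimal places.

Exact integral: ∫_0.5^1.5 h(x) dx = 7.75.
L_6 ≈ 6.64583.
Error ≈ 7.75 − 6.64583 ≈ 1.104.

1.104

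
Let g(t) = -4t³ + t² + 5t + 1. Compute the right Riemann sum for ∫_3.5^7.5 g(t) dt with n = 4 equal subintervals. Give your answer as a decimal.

-3543

Δt = (7.5 − 3.5)/4 = 1.
Right endpoints: 4.5, 5.5, 6.5, 7.5.
g(4.5) = -320.75, g(5.5) = -606.75, g(6.5) = -1022.75, g(7.5) = -1592.75.
Sum = Δt · [g(4.5) + g(5.5) + g(6.5) + g(7.5)].
Sum = -3543.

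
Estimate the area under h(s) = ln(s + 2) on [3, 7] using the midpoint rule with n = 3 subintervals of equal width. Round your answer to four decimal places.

7.7344

Δs = (7 − 3)/3 = 4/3.
Midpoints: 11/3, 5, 19/3.
h(11/3) ≈ 1.7346, h(5) ≈ 1.9459, h(19/3) ≈ 2.1203.
Sum = Δs · [h(11/3) + h(5) + h(19/3)].
Sum ≈ 7.7344.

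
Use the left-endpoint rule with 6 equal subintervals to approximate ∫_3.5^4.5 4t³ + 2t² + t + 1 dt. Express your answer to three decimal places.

279.898

Δt = (4.5 − 3.5)/6 = 1/6.
Left endpoints: 3.5, 11/3, 23/6, 4, 25/6, 13/3.
f(3.5) = 200.5, f(11/3) = 6176/27, f(23/6) = 14015/54, f(4) = 293, f(25/6) = 17779/54, f(13/3) = 9946/27.
Sum = Δt · [f(3.5) + f(11/3) + f(23/6) + ...].
Sum ≈ 279.898.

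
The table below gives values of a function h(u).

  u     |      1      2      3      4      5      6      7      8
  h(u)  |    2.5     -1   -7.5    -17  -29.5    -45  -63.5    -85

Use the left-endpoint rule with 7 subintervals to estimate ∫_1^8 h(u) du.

Δu = 1.
Sum = 1·[2.5 + (-1) + (-7.5) + (-17) + (-29.5) + (-45) + (-63.5)] = -161.

-161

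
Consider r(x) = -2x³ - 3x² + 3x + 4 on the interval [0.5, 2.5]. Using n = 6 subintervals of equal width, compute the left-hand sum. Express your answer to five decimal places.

Δx = (2.5 − 0.5)/6 = 1/3.
Left endpoints: 0.5, 5/6, 7/6, 1.5, 11/6, 13/6.
r(0.5) = 4.5, r(5/6) = 88/27, r(7/6) = 13/54, r(1.5) = -5, r(11/6) = -697/54, r(13/6) = -646/27.
Sum = Δx · [r(0.5) + r(5/6) + r(7/6) + ...].
Sum ≈ -11.27778.

-11.27778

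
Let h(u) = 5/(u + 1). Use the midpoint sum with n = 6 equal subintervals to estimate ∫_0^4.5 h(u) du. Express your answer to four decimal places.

8.4197

Δu = (4.5 − 0)/6 = 0.75.
Midpoints: 0.375, 1.125, 1.875, 2.625, 3.375, 4.125.
h(0.375) = 40/11, h(1.125) = 40/17, h(1.875) = 40/23, h(2.625) = 40/29, h(3.375) = 8/7, h(4.125) = 40/41.
Sum = Δu · [h(0.375) + h(1.125) + h(1.875) + ...].
Sum ≈ 8.4197.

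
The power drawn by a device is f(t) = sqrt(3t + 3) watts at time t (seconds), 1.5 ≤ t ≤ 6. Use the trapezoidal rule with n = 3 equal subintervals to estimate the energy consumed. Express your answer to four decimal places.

16.7801

Δt = (6 − 1.5)/3 = 1.5.
f(1.5) ≈ 2.7386, f(3) ≈ 3.4641, f(4.5) ≈ 4.0620, f(6) ≈ 4.5826.
T_3 = (Δt/2)·[f(t_0) + 2f(t_1) + 2f(t_2) + f(t_3)].
Sum ≈ 16.7801.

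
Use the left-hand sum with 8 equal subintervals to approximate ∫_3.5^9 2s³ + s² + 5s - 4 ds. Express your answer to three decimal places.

Δs = (9 − 3.5)/8 = 0.6875.
Left endpoints: 3.5, 4.1875, 4.875, 5.5625, 6.25, 6.9375, 7.625, 8.3125.
f(3.5) = 111.5, f(4.1875) = 371363/2048, f(4.875) = 275.85546875, f(5.5625) = 817105/2048, f(6.25) = 554.59375, f(6.9375) = 1529047/2048, f(7.625) = 978.91015625, f(8.3125) = 2571077/2048.
Sum = Δs · [f(3.5) + f(4.1875) + f(4.875) + ...].
Sum ≈ 3095.936.

3095.936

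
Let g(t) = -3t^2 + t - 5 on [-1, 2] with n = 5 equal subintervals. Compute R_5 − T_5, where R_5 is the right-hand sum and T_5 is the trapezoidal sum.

R_5 = -24.84.
T_5 = -23.04.
R_5 − T_5 = -1.8.

-1.8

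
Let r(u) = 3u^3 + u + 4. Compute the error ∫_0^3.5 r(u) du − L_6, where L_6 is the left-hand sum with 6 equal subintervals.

35.41015625

Exact integral: ∫_0^3.5 r(u) du = 132.671875.
L_6 = 97.26171875.
Error = 132.671875 − 97.26171875 = 35.41015625.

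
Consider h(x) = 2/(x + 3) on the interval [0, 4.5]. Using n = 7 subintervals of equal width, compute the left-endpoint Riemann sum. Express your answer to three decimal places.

Δx = (4.5 − 0)/7 = 9/14.
Left endpoints: 0, 9/14, 9/7, 27/14, 18/7, 45/14, 27/7.
h(0) = 2/3, h(9/14) = 28/51, h(9/7) = 7/15, h(27/14) = 28/69, h(18/7) = 14/39, h(45/14) = 28/87, h(27/7) = 7/24.
Sum = Δx · [h(0) + h(9/14) + h(9/7) + ...].
Sum ≈ 1.968.

1.968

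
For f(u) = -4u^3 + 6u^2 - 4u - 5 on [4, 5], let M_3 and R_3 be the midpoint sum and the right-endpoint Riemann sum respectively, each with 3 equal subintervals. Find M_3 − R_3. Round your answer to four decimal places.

M_3 ≈ -269.555556.
R_3 ≈ -303.222222.
M_3 − R_3 ≈ 33.6667.

33.6667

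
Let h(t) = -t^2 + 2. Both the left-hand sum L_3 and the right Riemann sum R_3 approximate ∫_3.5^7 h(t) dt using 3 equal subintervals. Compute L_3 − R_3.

L_3 ≈ -72.3981481.
R_3 ≈ -115.2731481.
L_3 − R_3 = 42.875.

42.875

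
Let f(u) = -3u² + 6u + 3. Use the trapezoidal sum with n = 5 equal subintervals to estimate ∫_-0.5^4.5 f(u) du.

-18.75

Δu = (4.5 − (-0.5))/5 = 1.
f(-0.5) = -0.75, f(0.5) = 5.25, f(1.5) = 5.25, f(2.5) = -0.75, f(3.5) = -12.75, f(4.5) = -30.75.
T_5 = (Δu/2)·[f(u_0) + 2f(u_1) + ... + 2f(u_{4}) + f(u_5)].
Sum = -18.75.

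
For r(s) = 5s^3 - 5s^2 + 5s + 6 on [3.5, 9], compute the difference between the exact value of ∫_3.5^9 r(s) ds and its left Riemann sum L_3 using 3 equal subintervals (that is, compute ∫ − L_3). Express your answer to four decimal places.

2581.4034

Exact integral: ∫_3.5^9 r(s) ds ≈ 7075.005208.
L_3 ≈ 4493.601852.
Error ≈ 7075.005208 − 4493.601852 ≈ 2581.4034.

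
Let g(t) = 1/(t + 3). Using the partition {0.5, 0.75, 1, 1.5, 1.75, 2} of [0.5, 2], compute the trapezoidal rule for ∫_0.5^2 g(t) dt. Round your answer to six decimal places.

0.357096

Subinterval widths: 0.25, 0.25, 0.5, 0.25, 0.25.
g(0.5) = 2/7, g(0.75) = 4/15, g(1) = 0.25, g(1.5) = 2/9, g(1.75) = 4/19, g(2) = 0.2.
On each subinterval the trapezoid contributes (Δt_i/2)·[g(t_{i-1}) + g(t_i)].
Sum ≈ 0.357096.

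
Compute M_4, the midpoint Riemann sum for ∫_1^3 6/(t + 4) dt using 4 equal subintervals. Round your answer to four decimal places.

2.0176

Δt = (3 − 1)/4 = 0.5.
Midpoints: 1.25, 1.75, 2.25, 2.75.
f(1.25) = 8/7, f(1.75) = 24/23, f(2.25) = 0.96, f(2.75) = 8/9.
Sum = Δt · [f(1.25) + f(1.75) + f(2.25) + f(2.75)].
Sum ≈ 2.0176.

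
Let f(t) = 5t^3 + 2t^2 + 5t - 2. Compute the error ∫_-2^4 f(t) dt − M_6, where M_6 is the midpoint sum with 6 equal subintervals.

8.5

Exact integral: ∫_-2^4 f(t) dt = 366.
M_6 = 357.5.
Error = 366 − 357.5 = 8.5.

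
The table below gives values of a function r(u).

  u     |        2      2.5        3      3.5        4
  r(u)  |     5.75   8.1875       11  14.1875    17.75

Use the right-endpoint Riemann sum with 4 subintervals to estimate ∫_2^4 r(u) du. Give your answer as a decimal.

25.5625

Δu = 0.5.
Sum = 0.5·[8.1875 + 11 + 14.1875 + 17.75] = 25.5625.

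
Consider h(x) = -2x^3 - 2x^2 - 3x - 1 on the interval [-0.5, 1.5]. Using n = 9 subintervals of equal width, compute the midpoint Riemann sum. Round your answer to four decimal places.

-9.7922

Δx = (1.5 − (-0.5))/9 = 2/9.
Midpoints: -7/18, -1/6, 1/18, 5/18, 0.5, 13/18, 17/18, 7/6, 25/18.
h(-7/18) = -53/2916, h(-1/6) = -59/108, h(1/18) = -3421/2916, h(5/18) = -5921/2916, h(0.5) = -3.25, h(13/18) = -14473/2916, h(17/18) = -21293/2916, h(7/6) = -1123/108, h(25/18) = -41941/2916.
Sum = Δx · [h(-7/18) + h(-1/6) + h(1/18) + ...].
Sum ≈ -9.7922.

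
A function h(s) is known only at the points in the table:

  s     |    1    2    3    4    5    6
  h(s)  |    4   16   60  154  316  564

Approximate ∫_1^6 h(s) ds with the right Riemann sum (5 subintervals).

1110

Δs = 1.
Sum = 1·[16 + 60 + 154 + 316 + 564] = 1110.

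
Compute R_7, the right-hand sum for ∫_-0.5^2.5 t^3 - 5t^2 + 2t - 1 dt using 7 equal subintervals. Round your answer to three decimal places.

Δt = (2.5 − (-0.5))/7 = 3/7.
Right endpoints: -1/14, 5/14, 11/14, 17/14, 23/14, 29/14, 2.5.
f(-1/14) = -3207/2744, f(5/14) = -2409/2744, f(11/14) = -5571/2744, f(17/14) = -11397/2744, f(23/14) = -18591/2744, f(29/14) = -25857/2744, f(2.5) = -11.625.
Sum = Δt · [f(-1/14) + f(5/14) + f(11/14) + ...].
Sum ≈ -15.452.

-15.452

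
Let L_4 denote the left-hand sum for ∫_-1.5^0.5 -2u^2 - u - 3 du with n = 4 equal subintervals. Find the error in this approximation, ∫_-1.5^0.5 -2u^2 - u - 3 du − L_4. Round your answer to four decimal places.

Exact integral: ∫_-1.5^0.5 f(u) du ≈ -7.333333.
L_4 = -8.
Error ≈ -7.333333 − (-8) ≈ 0.6667.

0.6667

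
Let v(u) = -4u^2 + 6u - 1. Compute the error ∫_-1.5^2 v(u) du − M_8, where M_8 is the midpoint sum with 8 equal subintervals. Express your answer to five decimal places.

Exact integral: ∫_-1.5^2 v(u) du ≈ -13.4166667.
M_8 ≈ -13.1933594.
Error ≈ -13.4166667 − (-13.1933594) ≈ -0.22331.

-0.22331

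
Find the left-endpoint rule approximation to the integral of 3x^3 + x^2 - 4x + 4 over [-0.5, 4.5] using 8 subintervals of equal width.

238.5546875

Δx = (4.5 − (-0.5))/8 = 0.625.
Left endpoints: -0.5, 0.125, 0.75, 1.375, 2, 2.625, 3.25, 3.875.
f(-0.5) = 5.875, f(0.125) = 1803/512, f(0.75) = 2.828125, f(1.375) = 4193/512, f(2) = 24, f(2.625) = 27983/512, f(3.25) = 104.546875, f(3.875) = 91173/512.
Sum = Δx · [f(-0.5) + f(0.125) + f(0.75) + ...].
Sum = 238.5546875.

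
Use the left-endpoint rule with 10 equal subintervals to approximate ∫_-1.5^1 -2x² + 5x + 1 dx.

Δx = (1 − (-1.5))/10 = 0.25.
Left endpoints: -1.5, -1.25, -1, -0.75, -0.5, -0.25, 0, 0.25, 0.5, 0.75.
f(-1.5) = -11, f(-1.25) = -8.375, f(-1) = -6, f(-0.75) = -3.875, f(-0.5) = -2, f(-0.25) = -0.375, f(0) = 1, f(0.25) = 2.125, f(0.5) = 3, f(0.75) = 3.625.
Sum = Δx · [f(-1.5) + f(-1.25) + f(-1) + ...].
Sum = -5.46875.

-5.46875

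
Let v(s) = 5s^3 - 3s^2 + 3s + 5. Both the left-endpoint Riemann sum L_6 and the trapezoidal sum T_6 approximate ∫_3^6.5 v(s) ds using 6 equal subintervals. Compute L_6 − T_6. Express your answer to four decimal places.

-335.0885

L_6 ≈ 1628.286892.
T_6 ≈ 1963.375434.
L_6 − T_6 ≈ -335.0885.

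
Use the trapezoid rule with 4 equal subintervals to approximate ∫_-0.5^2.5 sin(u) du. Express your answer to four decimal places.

Δu = (2.5 − (-0.5))/4 = 0.75.
f(-0.5) ≈ -0.4794, f(0.25) ≈ 0.2474, f(1) ≈ 0.8415, f(1.75) ≈ 0.9840, f(2.5) ≈ 0.5985.
T_4 = (Δu/2)·[f(u_0) + 2f(u_1) + 2f(u_2) + 2f(u_3) + f(u_4)].
Sum ≈ 1.5993.

1.5993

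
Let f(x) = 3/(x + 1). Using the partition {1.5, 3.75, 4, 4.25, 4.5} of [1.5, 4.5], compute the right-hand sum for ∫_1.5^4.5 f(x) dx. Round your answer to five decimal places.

1.85027

Subinterval widths: 2.25, 0.25, 0.25, 0.25.
Right endpoints: 3.75, 4, 4.25, 4.5.
f(3.75) = 12/19, f(4) = 0.6, f(4.25) = 4/7, f(4.5) = 6/11.
Sum = Σ Δx_i · f(x_i).
Sum ≈ 1.85027.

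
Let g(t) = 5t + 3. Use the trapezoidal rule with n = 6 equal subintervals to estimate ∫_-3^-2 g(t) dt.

Δt = (-2 − (-3))/6 = 1/6.
g(-3) = -12, g(-17/6) = -67/6, g(-8/3) = -31/3, g(-2.5) = -9.5, g(-7/3) = -26/3, g(-13/6) = -47/6, g(-2) = -7.
T_6 = (Δt/2)·[g(t_0) + 2g(t_1) + ... + 2g(t_{5}) + g(t_6)].
Sum = -9.5.

-9.5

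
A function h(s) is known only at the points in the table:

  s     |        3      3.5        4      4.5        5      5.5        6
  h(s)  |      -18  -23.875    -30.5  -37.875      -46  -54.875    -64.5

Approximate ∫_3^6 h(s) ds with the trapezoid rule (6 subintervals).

-117.1875

Δs = 0.5.
T_6 = (0.5/2)·[(-18) + 2·(-23.875) + 2·(-30.5) + 2·(-37.875) + 2·(-46) + 2·(-54.875) + (-64.5)] = -117.1875.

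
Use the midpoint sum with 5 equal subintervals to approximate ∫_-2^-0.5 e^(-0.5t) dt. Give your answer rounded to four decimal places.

Δt = (-0.5 − (-2))/5 = 0.3.
Midpoints: -1.85, -1.55, -1.25, -0.95, -0.65.
f(-1.85) ≈ 2.5219, f(-1.55) ≈ 2.1706, f(-1.25) ≈ 1.8682, f(-0.95) ≈ 1.6080, f(-0.65) ≈ 1.3840.
Sum = Δt · [f(-1.85) + f(-1.55) + f(-1.25) + f(-0.95) + f(-0.65)].
Sum ≈ 2.8658.

2.8658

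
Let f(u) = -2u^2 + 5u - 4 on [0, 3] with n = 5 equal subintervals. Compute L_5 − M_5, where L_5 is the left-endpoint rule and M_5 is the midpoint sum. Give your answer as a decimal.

0.36

L_5 = -6.96.
M_5 = -7.32.
L_5 − M_5 = 0.36.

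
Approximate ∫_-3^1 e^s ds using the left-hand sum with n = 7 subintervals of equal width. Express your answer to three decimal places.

1.978

Δs = (1 − (-3))/7 = 4/7.
Left endpoints: -3, -17/7, -13/7, -9/7, -5/7, -1/7, 3/7.
f(-3) ≈ 0.050, f(-17/7) ≈ 0.088, f(-13/7) ≈ 0.156, f(-9/7) ≈ 0.276, f(-5/7) ≈ 0.490, f(-1/7) ≈ 0.867, f(3/7) ≈ 1.535.
Sum = Δs · [f(-3) + f(-17/7) + f(-13/7) + ...].
Sum ≈ 1.978.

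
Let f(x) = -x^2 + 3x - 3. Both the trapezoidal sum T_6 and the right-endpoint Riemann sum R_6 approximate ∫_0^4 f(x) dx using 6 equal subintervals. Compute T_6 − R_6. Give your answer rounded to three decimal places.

T_6 ≈ -9.62963.
R_6 ≈ -10.96296.
T_6 − R_6 ≈ 1.333.

1.333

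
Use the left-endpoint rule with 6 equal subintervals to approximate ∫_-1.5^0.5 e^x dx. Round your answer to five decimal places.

Δx = (0.5 − (-1.5))/6 = 1/3.
Left endpoints: -1.5, -7/6, -5/6, -0.5, -1/6, 1/6.
f(-1.5) ≈ 0.22313, f(-7/6) ≈ 0.31140, f(-5/6) ≈ 0.43460, f(-0.5) ≈ 0.60653, f(-1/6) ≈ 0.84648, f(1/6) ≈ 1.18136.
Sum = Δx · [f(-1.5) + f(-7/6) + f(-5/6) + ...].
Sum ≈ 1.20117.

1.20117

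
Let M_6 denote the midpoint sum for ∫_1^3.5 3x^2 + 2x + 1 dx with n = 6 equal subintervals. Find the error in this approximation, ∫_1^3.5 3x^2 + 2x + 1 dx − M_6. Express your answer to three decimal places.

0.109

Exact integral: ∫_1^3.5 f(x) dx = 55.625.
M_6 ≈ 55.51649.
Error ≈ 55.625 − 55.51649 ≈ 0.109.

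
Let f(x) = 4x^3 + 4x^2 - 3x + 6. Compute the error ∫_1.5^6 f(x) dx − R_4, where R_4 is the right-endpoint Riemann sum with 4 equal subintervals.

-593.26171875

Exact integral: ∫_1.5^6 f(x) dx = 1550.8125.
R_4 = 2144.07421875.
Error = 1550.8125 − 2144.07421875 = -593.26171875.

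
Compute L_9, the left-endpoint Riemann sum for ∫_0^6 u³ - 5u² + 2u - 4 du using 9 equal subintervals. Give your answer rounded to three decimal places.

Δu = (6 − 0)/9 = 2/3.
Left endpoints: 0, 2/3, 4/3, 2, 8/3, 10/3, 4, 14/3, 16/3.
f(0) = -4, f(2/3) = -124/27, f(4/3) = -212/27, f(2) = -12, f(8/3) = -412/27, f(10/3) = -428/27, f(4) = -12, f(14/3) = -52/27, f(16/3) = 436/27.
Sum = Δu · [f(0) + f(2/3) + f(4/3) + ...].
Sum ≈ -38.222.

-38.222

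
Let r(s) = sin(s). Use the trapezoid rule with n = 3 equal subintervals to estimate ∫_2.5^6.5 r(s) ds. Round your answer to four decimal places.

Δs = (6.5 − 2.5)/3 = 4/3.
r(2.5) ≈ 0.5985, r(23/6) ≈ -0.6379, r(31/6) ≈ -0.8986, r(6.5) ≈ 0.2151.
T_3 = (Δs/2)·[r(s_0) + 2r(s_1) + 2r(s_2) + r(s_3)].
Sum ≈ -1.5062.

-1.5062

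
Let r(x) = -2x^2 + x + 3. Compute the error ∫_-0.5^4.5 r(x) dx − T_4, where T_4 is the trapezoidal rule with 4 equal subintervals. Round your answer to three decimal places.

Exact integral: ∫_-0.5^4.5 r(x) dx ≈ -35.83333.
T_4 = -38.4375.
Error ≈ -35.83333 − (-38.4375) ≈ 2.604.

2.604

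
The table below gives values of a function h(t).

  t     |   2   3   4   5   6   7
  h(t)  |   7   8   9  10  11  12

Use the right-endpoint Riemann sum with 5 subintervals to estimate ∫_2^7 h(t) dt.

50

Δt = 1.
Sum = 1·[8 + 9 + 10 + 11 + 12] = 50.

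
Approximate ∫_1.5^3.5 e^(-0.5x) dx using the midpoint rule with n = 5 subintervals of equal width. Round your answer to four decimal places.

Δx = (3.5 − 1.5)/5 = 0.4.
Midpoints: 1.7, 2.1, 2.5, 2.9, 3.3.
f(1.7) ≈ 0.4274, f(2.1) ≈ 0.3499, f(2.5) ≈ 0.2865, f(2.9) ≈ 0.2346, f(3.3) ≈ 0.1920.
Sum = Δx · [f(1.7) + f(2.1) + f(2.5) + f(2.9) + f(3.3)].
Sum ≈ 0.5962.

0.5962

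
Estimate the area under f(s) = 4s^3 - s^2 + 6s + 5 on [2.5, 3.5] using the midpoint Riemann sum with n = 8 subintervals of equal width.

Δs = (3.5 − 2.5)/8 = 0.125.
Midpoints: 2.5625, 2.6875, 2.8125, 2.9375, 3.0625, 3.1875, 3.3125, 3.4375.
f(2.5625) = 83061/1024, f(2.6875) = 93743/1024, f(2.8125) = 105425/1024, f(2.9375) = 118155/1024, f(3.0625) = 131981/1024, f(3.1875) = 146951/1024, f(3.3125) = 163113/1024, f(3.4375) = 180515/1024.
Sum = Δs · [f(2.5625) + f(2.6875) + f(2.8125) + ...].
Sum = 124.87109375.

124.87109375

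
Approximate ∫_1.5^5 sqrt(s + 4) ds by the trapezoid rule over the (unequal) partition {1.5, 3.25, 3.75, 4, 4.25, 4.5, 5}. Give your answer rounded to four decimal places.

Subinterval widths: 1.75, 0.5, 0.25, 0.25, 0.25, 0.5.
f(1.5) ≈ 2.3452, f(3.25) ≈ 2.6926, f(3.75) ≈ 2.7839, f(4) ≈ 2.8284, f(4.25) ≈ 2.8723, f(4.5) ≈ 2.9155, f(5) ≈ 3.0000.
On each subinterval the trapezoid contributes (Δs_i/2)·[f(s_{i-1}) + f(s_i)].
Sum ≈ 9.3936.

9.3936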